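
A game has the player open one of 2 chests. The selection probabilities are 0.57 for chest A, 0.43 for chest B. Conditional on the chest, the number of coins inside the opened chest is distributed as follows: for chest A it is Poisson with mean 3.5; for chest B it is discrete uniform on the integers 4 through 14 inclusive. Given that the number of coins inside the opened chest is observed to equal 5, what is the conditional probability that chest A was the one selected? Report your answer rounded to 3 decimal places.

0.658

Likelihoods P(X=5 | ·): A: 0.132169; B: 0.0909091.
Posterior ∝ prior × likelihood. Numerator for A: 0.57·0.132169 = 0.0753361.
Normalizing constant: 0.57·0.132169 + 0.43·0.0909091 = 0.114427.
P(A | observation) = 0.0753361 / 0.114427 = 0.658377.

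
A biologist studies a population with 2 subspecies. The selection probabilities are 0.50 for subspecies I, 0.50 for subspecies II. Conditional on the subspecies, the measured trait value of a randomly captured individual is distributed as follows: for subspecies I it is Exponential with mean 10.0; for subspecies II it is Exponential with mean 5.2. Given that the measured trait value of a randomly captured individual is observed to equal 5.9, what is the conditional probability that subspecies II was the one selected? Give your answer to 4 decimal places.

0.5273

Likelihoods f(5.9 | ·): I: 0.0554327; II: 0.0618357.
Posterior ∝ prior × likelihood. Numerator for II: 0.5·0.0618357 = 0.0309179.
Normalizing constant: 0.5·0.0554327 + 0.5·0.0618357 = 0.0586342.
P(II | observation) = 0.0309179 / 0.0586342 = 0.527301.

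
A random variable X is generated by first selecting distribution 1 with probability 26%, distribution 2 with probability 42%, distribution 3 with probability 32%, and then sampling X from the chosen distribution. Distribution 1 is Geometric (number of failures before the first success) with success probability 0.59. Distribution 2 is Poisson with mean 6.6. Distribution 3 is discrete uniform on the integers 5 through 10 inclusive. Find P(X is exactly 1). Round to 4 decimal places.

Conditional on each component, P(X = 1): 1: 0.2419; 2: 0.00897843; 3: 0.
By total probability, P(X = 1) = 0.26·0.2419 + 0.42·0.00897843 + 0.32·0 = 0.0666649.

0.0667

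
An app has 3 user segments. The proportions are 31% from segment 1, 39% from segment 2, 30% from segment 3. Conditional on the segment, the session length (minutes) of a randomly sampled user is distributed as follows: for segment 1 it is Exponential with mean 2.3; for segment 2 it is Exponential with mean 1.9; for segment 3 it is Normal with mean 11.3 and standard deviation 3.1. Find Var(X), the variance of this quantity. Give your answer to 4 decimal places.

Per component, 1: μ=2.3, E[X²]=10.58; 2: μ=1.9, E[X²]=7.22; 3: μ=11.3, E[X²]=137.3.
E[X] = 0.31·2.3 + 0.39·1.9 + 0.3·11.3 = 4.844.
E[X²] = 0.31·10.58 + 0.39·7.22 + 0.3·137.3 = 47.2856.
Var(X) = E[X²] − (E[X])² = 47.2856 − 23.4643 = 23.8213.

23.8213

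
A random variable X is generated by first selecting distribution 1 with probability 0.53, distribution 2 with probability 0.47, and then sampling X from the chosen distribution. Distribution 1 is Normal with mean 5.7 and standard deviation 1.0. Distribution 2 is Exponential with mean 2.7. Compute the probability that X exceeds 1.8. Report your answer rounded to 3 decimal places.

Conditional on each component, P(X > 1.8): 1: 0.999952; 2: 0.513417.
By total probability, P(X > 1.8) = 0.53·0.999952 + 0.47·0.513417 = 0.771281.

0.771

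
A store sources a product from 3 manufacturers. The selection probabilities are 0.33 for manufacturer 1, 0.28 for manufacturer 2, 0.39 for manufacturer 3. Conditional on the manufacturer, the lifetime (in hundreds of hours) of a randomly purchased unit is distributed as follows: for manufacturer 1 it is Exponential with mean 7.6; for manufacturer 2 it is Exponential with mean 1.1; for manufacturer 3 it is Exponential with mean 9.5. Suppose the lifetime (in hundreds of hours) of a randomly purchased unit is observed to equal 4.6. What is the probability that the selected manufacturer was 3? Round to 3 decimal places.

Likelihoods f(4.6 | ·): 1: 0.071833; 2: 0.0138825; 3: 0.0648614.
Posterior ∝ prior × likelihood. Numerator for 3: 0.39·0.0648614 = 0.025296.
Normalizing constant: 0.33·0.071833 + 0.28·0.0138825 + 0.39·0.0648614 = 0.0528879.
P(3 | observation) = 0.025296 / 0.0528879 = 0.478293.

0.478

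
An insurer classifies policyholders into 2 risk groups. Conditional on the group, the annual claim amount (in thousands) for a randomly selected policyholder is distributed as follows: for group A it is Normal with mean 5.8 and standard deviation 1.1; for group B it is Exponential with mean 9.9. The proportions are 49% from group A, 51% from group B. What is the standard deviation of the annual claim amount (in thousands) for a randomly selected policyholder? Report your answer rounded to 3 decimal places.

7.401

Per component, A: μ=5.8, E[X²]=34.85; B: μ=9.9, E[X²]=196.02.
E[X] = 0.49·5.8 + 0.51·9.9 = 7.891.
E[X²] = 0.49·34.85 + 0.51·196.02 = 117.047.
Var(X) = E[X²] − (E[X])² = 117.047 − 62.2679 = 54.7788.
SD(X) = √54.7788 = 7.40127.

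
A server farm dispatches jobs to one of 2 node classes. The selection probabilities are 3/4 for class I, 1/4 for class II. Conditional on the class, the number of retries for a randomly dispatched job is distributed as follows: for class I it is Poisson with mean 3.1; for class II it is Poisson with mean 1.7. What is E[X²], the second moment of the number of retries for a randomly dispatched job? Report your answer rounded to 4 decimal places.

10.6800

For each component E[X²] = Var + (mean)², giving I: 12.71; II: 4.59.
Overall E[X²] = 0.75·12.71 + 0.25·4.59 = 10.68.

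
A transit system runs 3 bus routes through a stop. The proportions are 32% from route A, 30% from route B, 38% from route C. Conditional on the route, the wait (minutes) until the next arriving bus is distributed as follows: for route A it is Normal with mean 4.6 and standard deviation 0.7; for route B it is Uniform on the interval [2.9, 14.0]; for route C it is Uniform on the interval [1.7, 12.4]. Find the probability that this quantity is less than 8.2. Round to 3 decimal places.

0.694

Conditional on each route, P(X < 8.2): A: 1; B: 0.477477; C: 0.607477.
By total probability, P(X < 8.2) = 0.32·1 + 0.3·0.477477 + 0.38·0.607477 = 0.694084.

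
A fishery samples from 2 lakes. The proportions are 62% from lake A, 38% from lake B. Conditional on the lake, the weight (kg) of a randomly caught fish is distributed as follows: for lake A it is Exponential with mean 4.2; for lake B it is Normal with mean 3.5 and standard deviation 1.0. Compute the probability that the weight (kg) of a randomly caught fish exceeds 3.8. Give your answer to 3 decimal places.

Conditional on each lake, P(X > 3.8): A: 0.404638; B: 0.382089.
By total probability, P(X > 3.8) = 0.62·0.404638 + 0.38·0.382089 = 0.396069.

0.396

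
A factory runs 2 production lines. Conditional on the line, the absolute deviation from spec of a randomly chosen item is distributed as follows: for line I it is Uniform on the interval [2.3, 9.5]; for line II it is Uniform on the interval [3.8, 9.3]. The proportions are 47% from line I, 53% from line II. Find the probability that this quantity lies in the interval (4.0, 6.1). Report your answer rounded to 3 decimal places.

0.339

Conditional on each line, P(4.0 < X < 6.1): I: 0.291667; II: 0.381818.
By total probability, P(4.0 < X < 6.1) = 0.47·0.291667 + 0.53·0.381818 = 0.339447.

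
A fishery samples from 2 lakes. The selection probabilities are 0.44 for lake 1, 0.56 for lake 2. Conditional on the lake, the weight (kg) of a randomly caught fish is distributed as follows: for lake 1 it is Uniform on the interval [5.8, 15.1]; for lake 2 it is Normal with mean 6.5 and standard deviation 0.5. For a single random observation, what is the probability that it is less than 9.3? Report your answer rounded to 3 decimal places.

0.726

Conditional on each lake, P(X < 9.3): 1: 0.376344; 2: 1.
By total probability, P(X < 9.3) = 0.44·0.376344 + 0.56·1 = 0.725591.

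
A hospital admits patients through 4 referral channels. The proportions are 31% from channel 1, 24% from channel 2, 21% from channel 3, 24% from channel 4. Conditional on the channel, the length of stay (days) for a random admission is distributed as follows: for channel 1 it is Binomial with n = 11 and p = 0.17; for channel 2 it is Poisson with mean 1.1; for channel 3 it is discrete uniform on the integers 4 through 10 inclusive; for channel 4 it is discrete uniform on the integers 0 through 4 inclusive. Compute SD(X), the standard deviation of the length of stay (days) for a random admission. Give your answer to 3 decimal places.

2.624

Per component, 1: μ=1.87, E[X²]=5.049; 2: μ=1.1, E[X²]=2.31; 3: μ=7, E[X²]=53; 4: μ=2, E[X²]=6.
E[X] = 0.31·1.87 + 0.24·1.1 + 0.21·7 + 0.24·2 = 2.7937.
E[X²] = 0.31·5.049 + 0.24·2.31 + 0.21·53 + 0.24·6 = 14.6896.
Var(X) = E[X²] − (E[X])² = 14.6896 − 7.80476 = 6.88483.
SD(X) = √6.88483 = 2.6239.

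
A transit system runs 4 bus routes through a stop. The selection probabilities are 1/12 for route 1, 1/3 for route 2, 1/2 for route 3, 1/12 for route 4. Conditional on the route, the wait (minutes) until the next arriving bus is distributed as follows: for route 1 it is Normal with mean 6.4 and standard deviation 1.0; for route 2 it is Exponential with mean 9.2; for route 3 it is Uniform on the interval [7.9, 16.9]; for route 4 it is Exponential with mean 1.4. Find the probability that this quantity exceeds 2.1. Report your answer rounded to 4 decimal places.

Conditional on each route, P(X > 2.1): 1: 0.999991; 2: 0.795917; 3: 1; 4: 0.22313.
By total probability, P(X > 2.1) = 0.0833333·0.999991 + 0.333333·0.795917 + 0.5·1 + 0.0833333·0.22313 = 0.867232.

0.8672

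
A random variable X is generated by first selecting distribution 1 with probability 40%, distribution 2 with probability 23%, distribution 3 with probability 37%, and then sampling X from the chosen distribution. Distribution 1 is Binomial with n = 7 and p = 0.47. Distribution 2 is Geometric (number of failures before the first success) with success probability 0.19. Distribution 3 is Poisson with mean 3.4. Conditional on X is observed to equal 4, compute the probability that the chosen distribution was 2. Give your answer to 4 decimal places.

Likelihoods P(X=4 | ·): 1: 0.254265; 2: 0.0817888; 3: 0.185825.
Posterior ∝ prior × likelihood. Numerator for 2: 0.23·0.0817888 = 0.0188114.
Normalizing constant: 0.4·0.254265 + 0.23·0.0817888 + 0.37·0.185825 = 0.189273.
P(2 | observation) = 0.0188114 / 0.189273 = 0.0993879.

0.0994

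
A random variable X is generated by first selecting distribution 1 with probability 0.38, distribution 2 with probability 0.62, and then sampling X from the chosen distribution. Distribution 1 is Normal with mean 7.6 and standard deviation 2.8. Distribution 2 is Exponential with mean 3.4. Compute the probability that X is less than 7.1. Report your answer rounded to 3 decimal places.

Conditional on each component, P(X < 7.1): 1: 0.429137; 2: 0.876094.
By total probability, P(X < 7.1) = 0.38·0.429137 + 0.62·0.876094 = 0.706251.

0.706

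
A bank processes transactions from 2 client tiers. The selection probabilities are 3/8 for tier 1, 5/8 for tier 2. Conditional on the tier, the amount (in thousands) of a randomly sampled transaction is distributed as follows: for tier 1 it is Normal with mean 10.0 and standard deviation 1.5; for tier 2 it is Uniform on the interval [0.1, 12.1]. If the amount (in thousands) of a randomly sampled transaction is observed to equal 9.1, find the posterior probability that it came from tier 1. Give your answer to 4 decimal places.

Likelihoods f(9.1 | ·): 1: 0.22215; 2: 0.0833333.
Posterior ∝ prior × likelihood. Numerator for 1: 0.375·0.22215 = 0.0833062.
Normalizing constant: 0.375·0.22215 + 0.625·0.0833333 = 0.135389.
P(1 | observation) = 0.0833062 / 0.135389 = 0.615307.

0.6153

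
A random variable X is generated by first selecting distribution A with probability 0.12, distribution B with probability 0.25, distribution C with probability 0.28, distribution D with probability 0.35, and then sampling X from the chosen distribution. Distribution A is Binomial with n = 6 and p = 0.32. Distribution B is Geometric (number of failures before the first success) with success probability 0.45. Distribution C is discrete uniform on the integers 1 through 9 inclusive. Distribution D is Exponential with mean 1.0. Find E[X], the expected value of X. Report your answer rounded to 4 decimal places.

Component means — A: 1.92; B: 1.22222; C: 5; D: 1.
E[X] = 0.12·1.92 + 0.25·1.22222 + 0.28·5 + 0.35·1 = 2.28596.

2.2860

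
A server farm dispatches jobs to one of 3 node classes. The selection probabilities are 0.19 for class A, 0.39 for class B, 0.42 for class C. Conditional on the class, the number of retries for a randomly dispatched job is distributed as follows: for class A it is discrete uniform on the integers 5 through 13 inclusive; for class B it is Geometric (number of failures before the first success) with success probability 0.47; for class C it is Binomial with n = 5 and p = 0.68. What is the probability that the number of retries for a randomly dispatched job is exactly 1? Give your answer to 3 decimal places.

Conditional on each class, P(X = 1): A: 0; B: 0.2491; C: 0.0356516.
By total probability, P(X = 1) = 0.19·0 + 0.39·0.2491 + 0.42·0.0356516 = 0.112123.

0.112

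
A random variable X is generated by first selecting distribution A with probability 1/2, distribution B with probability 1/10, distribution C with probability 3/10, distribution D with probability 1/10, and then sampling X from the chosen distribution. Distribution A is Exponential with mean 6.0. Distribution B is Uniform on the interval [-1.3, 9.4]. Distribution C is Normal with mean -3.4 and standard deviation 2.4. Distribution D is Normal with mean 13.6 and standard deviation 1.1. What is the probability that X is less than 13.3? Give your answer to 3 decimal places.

Conditional on each component, P(X < 13.3): A: 0.891028; B: 1; C: 1; D: 0.392531.
By total probability, P(X < 13.3) = 0.5·0.891028 + 0.1·1 + 0.3·1 + 0.1·0.392531 = 0.884767.

0.885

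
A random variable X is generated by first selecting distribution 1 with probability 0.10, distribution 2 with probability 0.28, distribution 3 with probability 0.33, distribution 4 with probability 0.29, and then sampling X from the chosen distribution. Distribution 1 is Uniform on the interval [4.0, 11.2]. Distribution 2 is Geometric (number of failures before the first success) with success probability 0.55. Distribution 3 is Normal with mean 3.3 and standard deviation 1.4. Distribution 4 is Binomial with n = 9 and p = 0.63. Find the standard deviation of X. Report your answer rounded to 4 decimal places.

2.6698

Per component, 1: μ=7.6, E[X²]=62.08; 2: μ=0.818182, E[X²]=2.15702; 3: μ=3.3, E[X²]=12.85; 4: μ=5.67, E[X²]=34.2468.
E[X] = 0.1·7.6 + 0.28·0.818182 + 0.33·3.3 + 0.29·5.67 = 3.72239.
E[X²] = 0.1·62.08 + 0.28·2.15702 + 0.33·12.85 + 0.29·34.2468 = 20.984.
Var(X) = E[X²] − (E[X])² = 20.984 − 13.8562 = 7.12784.
SD(X) = √7.12784 = 2.6698.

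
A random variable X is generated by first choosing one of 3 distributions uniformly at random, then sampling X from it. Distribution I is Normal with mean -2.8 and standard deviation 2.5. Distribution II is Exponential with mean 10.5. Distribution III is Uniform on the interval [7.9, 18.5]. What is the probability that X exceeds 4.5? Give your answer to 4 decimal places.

Conditional on each component, P(X > 4.5): I: 0.00175016; II: 0.651439; III: 1.
By total probability, P(X > 4.5) = 0.333333·0.00175016 + 0.333333·0.651439 + 0.333333·1 = 0.551063.

0.5511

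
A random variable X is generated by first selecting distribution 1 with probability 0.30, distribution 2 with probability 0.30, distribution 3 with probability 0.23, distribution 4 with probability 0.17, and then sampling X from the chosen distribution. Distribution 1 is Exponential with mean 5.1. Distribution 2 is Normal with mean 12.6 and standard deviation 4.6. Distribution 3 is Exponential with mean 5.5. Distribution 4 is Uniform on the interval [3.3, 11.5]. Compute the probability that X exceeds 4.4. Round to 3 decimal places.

0.666

Conditional on each component, P(X > 4.4): 1: 0.422002; 2: 0.962675; 3: 0.449329; 4: 0.865854.
By total probability, P(X > 4.4) = 0.3·0.422002 + 0.3·0.962675 + 0.23·0.449329 + 0.17·0.865854 = 0.665944.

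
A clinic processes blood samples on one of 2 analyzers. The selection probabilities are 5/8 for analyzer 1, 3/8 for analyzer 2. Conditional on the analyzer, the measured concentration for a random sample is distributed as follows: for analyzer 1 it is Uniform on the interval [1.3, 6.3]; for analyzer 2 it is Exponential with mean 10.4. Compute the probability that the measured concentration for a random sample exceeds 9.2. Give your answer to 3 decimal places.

0.155

Conditional on each analyzer, P(X > 9.2): 1: 0; 2: 0.412873.
By total probability, P(X > 9.2) = 0.625·0 + 0.375·0.412873 = 0.154827.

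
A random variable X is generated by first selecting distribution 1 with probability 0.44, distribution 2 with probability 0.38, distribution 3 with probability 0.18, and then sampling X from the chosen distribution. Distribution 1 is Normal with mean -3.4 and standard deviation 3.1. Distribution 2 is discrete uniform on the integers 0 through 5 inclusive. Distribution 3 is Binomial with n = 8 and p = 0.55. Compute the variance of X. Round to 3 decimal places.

16.579

Per component, 1: μ=-3.4, E[X²]=21.17; 2: μ=2.5, E[X²]=9.16667; 3: μ=4.4, E[X²]=21.34.
E[X] = 0.44·-3.4 + 0.38·2.5 + 0.18·4.4 = 0.246.
E[X²] = 0.44·21.17 + 0.38·9.16667 + 0.18·21.34 = 16.6393.
Var(X) = E[X²] − (E[X])² = 16.6393 − 0.060516 = 16.5788.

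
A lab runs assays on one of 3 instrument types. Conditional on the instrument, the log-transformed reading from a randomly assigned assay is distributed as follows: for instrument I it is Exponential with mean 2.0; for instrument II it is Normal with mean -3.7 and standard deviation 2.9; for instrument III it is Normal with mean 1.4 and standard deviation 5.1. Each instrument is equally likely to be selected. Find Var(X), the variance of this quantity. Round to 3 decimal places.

Per component, I: μ=2, E[X²]=8; II: μ=-3.7, E[X²]=22.1; III: μ=1.4, E[X²]=27.97.
E[X] = 0.333333·2 + 0.333333·-3.7 + 0.333333·1.4 = -0.1.
E[X²] = 0.333333·8 + 0.333333·22.1 + 0.333333·27.97 = 19.3567.
Var(X) = E[X²] − (E[X])² = 19.3567 − 0.01 = 19.3467.

19.347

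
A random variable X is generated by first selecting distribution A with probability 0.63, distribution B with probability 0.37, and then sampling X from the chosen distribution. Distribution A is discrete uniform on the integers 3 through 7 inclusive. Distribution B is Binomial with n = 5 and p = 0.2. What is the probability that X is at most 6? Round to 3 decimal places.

Conditional on each component, P(X ≤ 6): A: 0.8; B: 1.
By total probability, P(X ≤ 6) = 0.63·0.8 + 0.37·1 = 0.874.

0.874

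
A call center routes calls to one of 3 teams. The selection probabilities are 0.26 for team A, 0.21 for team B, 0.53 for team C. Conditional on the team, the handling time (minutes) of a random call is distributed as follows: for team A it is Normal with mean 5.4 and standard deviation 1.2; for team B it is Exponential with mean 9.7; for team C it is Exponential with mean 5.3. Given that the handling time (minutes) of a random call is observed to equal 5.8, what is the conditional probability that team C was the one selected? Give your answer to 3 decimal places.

Likelihoods f(5.8 | ·): A: 0.314486; B: 0.0566953; C: 0.0631624.
Posterior ∝ prior × likelihood. Numerator for C: 0.53·0.0631624 = 0.0334761.
Normalizing constant: 0.26·0.314486 + 0.21·0.0566953 + 0.53·0.0631624 = 0.127148.
P(C | observation) = 0.0334761 / 0.127148 = 0.263283.

0.263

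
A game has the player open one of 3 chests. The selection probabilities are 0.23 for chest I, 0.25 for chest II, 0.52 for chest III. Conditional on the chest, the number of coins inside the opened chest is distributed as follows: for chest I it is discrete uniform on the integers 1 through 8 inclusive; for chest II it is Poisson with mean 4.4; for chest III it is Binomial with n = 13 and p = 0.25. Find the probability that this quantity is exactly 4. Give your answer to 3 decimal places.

0.186

Conditional on each chest, P(X = 4): I: 0.125; II: 0.191736; III: 0.209709.
By total probability, P(X = 4) = 0.23·0.125 + 0.25·0.191736 + 0.52·0.209709 = 0.185733.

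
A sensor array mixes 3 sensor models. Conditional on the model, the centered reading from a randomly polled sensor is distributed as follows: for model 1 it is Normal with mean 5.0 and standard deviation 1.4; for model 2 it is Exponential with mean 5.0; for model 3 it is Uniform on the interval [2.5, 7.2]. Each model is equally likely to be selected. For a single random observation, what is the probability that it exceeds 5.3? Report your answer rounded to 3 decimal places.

Conditional on each model, P(X > 5.3): 1: 0.415162; 2: 0.346456; 3: 0.404255.
By total probability, P(X > 5.3) = 0.333333·0.415162 + 0.333333·0.346456 + 0.333333·0.404255 = 0.388624.

0.389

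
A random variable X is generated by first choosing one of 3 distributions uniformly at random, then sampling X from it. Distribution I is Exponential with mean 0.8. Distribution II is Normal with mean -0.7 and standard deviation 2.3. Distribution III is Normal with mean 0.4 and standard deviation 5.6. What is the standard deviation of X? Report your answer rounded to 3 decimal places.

3.582

Per component, I: μ=0.8, E[X²]=1.28; II: μ=-0.7, E[X²]=5.78; III: μ=0.4, E[X²]=31.52.
E[X] = 0.333333·0.8 + 0.333333·-0.7 + 0.333333·0.4 = 0.166667.
E[X²] = 0.333333·1.28 + 0.333333·5.78 + 0.333333·31.52 = 12.86.
Var(X) = E[X²] − (E[X])² = 12.86 − 0.0277778 = 12.8322.
SD(X) = √12.8322 = 3.58221.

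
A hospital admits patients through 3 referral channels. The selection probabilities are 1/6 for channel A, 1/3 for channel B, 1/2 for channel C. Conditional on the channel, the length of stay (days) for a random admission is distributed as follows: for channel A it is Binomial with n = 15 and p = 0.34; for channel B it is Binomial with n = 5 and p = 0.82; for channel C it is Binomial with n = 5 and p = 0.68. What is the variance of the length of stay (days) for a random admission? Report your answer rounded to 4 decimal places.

Per component, A: μ=5.1, E[X²]=29.376; B: μ=4.1, E[X²]=17.548; C: μ=3.4, E[X²]=12.648.
E[X] = 0.166667·5.1 + 0.333333·4.1 + 0.5·3.4 = 3.91667.
E[X²] = 0.166667·29.376 + 0.333333·17.548 + 0.5·12.648 = 17.0693.
Var(X) = E[X²] − (E[X])² = 17.0693 − 15.3403 = 1.72906.

1.7291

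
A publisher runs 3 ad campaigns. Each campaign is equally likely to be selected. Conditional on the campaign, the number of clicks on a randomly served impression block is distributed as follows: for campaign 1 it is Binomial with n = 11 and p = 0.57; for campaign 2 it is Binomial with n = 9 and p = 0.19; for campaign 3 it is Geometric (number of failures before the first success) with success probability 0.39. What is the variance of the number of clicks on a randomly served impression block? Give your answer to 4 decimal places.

Per component, 1: μ=6.27, E[X²]=42.009; 2: μ=1.71, E[X²]=4.3092; 3: μ=1.5641, E[X²]=6.45694.
E[X] = 0.333333·6.27 + 0.333333·1.71 + 0.333333·1.5641 = 3.18137.
E[X²] = 0.333333·42.009 + 0.333333·4.3092 + 0.333333·6.45694 = 17.5917.
Var(X) = E[X²] − (E[X])² = 17.5917 − 10.1211 = 7.47061.

7.4706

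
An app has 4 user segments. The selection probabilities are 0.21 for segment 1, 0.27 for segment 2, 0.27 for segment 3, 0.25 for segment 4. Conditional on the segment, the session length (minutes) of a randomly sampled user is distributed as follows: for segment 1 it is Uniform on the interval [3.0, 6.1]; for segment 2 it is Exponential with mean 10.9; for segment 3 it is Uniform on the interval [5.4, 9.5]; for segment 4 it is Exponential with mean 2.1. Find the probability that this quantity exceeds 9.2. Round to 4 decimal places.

Conditional on each segment, P(X > 9.2): 1: 0; 2: 0.429971; 3: 0.0731707; 4: 0.0125134.
By total probability, P(X > 9.2) = 0.21·0 + 0.27·0.429971 + 0.27·0.0731707 + 0.25·0.0125134 = 0.138977.

0.1390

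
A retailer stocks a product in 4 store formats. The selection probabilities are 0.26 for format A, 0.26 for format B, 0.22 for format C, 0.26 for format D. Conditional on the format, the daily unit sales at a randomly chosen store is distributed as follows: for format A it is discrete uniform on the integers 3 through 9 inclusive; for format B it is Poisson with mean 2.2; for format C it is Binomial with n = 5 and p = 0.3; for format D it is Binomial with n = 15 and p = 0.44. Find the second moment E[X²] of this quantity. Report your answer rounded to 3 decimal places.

25.243

For each component E[X²] = Var + (mean)², giving A: 40; B: 7.04; C: 3.3; D: 47.256.
Overall E[X²] = 0.26·40 + 0.26·7.04 + 0.22·3.3 + 0.26·47.256 = 25.243.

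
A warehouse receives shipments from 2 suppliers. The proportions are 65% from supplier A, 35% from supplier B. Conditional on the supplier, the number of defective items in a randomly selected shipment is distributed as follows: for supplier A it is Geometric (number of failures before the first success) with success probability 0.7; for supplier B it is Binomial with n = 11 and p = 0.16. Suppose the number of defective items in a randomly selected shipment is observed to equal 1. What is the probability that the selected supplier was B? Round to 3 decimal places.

Likelihoods P(X=1 | ·): A: 0.21; B: 0.307826.
Posterior ∝ prior × likelihood. Numerator for B: 0.35·0.307826 = 0.107739.
Normalizing constant: 0.65·0.21 + 0.35·0.307826 = 0.244239.
P(B | observation) = 0.107739 / 0.244239 = 0.441122.

0.441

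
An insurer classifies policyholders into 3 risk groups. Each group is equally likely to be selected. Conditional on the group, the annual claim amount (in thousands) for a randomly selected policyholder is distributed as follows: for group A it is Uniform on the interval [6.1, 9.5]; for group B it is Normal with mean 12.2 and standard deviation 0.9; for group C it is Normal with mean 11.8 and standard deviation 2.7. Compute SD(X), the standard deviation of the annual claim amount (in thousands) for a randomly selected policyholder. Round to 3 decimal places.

2.640

Per component, A: μ=7.8, E[X²]=61.8033; B: μ=12.2, E[X²]=149.65; C: μ=11.8, E[X²]=146.53.
E[X] = 0.333333·7.8 + 0.333333·12.2 + 0.333333·11.8 = 10.6.
E[X²] = 0.333333·61.8033 + 0.333333·149.65 + 0.333333·146.53 = 119.328.
Var(X) = E[X²] − (E[X])² = 119.328 − 112.36 = 6.96778.
SD(X) = √6.96778 = 2.63965.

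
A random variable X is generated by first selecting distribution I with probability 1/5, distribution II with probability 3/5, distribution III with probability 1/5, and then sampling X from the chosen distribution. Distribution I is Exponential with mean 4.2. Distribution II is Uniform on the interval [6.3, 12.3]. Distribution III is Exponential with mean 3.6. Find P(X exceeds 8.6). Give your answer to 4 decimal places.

0.4142

Conditional on each component, P(X > 8.6): I: 0.129042; II: 0.616667; III: 0.0917316.
By total probability, P(X > 8.6) = 0.2·0.129042 + 0.6·0.616667 + 0.2·0.0917316 = 0.414155.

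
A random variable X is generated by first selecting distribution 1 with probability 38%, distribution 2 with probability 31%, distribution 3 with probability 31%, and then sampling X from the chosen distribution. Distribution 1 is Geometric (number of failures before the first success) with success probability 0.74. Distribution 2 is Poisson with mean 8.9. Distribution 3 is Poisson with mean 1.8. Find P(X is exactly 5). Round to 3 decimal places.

0.028

Conditional on each component, P(X = 5): 1: 0.000879222; 2: 0.063467; 3: 0.0260286.
By total probability, P(X = 5) = 0.38·0.000879222 + 0.31·0.063467 + 0.31·0.0260286 = 0.0280777.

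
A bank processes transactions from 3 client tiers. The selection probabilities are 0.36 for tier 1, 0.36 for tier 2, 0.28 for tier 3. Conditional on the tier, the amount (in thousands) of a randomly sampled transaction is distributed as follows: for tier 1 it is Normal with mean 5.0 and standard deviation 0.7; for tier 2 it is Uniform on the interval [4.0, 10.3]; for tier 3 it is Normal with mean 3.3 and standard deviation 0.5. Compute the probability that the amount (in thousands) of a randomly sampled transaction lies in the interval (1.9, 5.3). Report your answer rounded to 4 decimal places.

Conditional on each tier, P(1.9 < X < 5.3): 1: 0.665878; 2: 0.206349; 3: 0.997413.
By total probability, P(1.9 < X < 5.3) = 0.36·0.665878 + 0.36·0.206349 + 0.28·0.997413 = 0.593277.

0.5933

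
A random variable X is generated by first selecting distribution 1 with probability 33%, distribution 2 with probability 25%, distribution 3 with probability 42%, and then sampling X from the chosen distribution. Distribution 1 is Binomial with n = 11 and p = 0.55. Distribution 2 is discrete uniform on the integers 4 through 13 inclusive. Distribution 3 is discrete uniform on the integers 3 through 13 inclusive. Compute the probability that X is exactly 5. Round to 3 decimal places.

Conditional on each component, P(X = 5): 1: 0.193077; 2: 0.1; 3: 0.0909091.
By total probability, P(X = 5) = 0.33·0.193077 + 0.25·0.1 + 0.42·0.0909091 = 0.126897.

0.127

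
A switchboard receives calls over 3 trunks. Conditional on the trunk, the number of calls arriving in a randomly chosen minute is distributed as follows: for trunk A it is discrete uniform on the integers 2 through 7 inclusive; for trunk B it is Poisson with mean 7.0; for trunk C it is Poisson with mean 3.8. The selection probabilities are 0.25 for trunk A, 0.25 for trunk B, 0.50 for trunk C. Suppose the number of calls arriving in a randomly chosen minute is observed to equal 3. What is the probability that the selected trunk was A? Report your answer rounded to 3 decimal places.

Likelihoods P(X=3 | ·): A: 0.166667; B: 0.0521293; C: 0.204588.
Posterior ∝ prior × likelihood. Numerator for A: 0.25·0.166667 = 0.0416667.
Normalizing constant: 0.25·0.166667 + 0.25·0.0521293 + 0.5·0.204588 = 0.156993.
P(A | observation) = 0.0416667 / 0.156993 = 0.265405.

0.265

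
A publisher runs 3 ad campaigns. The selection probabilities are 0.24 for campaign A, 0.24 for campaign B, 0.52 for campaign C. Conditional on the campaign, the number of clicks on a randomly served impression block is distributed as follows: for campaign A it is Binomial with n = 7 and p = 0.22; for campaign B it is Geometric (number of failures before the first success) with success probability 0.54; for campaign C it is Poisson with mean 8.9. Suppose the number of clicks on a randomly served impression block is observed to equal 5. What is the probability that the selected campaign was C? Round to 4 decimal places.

0.8859

Likelihoods P(X=5 | ·): A: 0.00658449; B: 0.011122; C: 0.063467.
Posterior ∝ prior × likelihood. Numerator for C: 0.52·0.063467 = 0.0330028.
Normalizing constant: 0.24·0.00658449 + 0.24·0.011122 + 0.52·0.063467 = 0.0372524.
P(C | observation) = 0.0330028 / 0.0372524 = 0.885925.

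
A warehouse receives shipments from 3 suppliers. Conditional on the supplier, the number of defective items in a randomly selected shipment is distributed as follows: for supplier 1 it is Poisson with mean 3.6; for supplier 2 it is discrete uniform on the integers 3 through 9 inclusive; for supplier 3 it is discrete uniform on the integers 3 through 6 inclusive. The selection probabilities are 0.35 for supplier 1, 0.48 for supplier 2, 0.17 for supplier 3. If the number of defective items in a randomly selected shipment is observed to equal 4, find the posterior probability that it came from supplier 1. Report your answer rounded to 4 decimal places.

Likelihoods P(X=4 | ·): 1: 0.191222; 2: 0.142857; 3: 0.25.
Posterior ∝ prior × likelihood. Numerator for 1: 0.35·0.191222 = 0.0669278.
Normalizing constant: 0.35·0.191222 + 0.48·0.142857 + 0.17·0.25 = 0.177999.
P(1 | observation) = 0.0669278 / 0.177999 = 0.376001.

0.3760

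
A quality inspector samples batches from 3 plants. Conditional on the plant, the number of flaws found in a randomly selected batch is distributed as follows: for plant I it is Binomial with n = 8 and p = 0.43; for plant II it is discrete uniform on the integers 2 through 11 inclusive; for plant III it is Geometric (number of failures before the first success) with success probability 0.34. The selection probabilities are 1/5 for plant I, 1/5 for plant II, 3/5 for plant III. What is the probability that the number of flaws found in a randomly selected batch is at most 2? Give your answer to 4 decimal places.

0.4987

Conditional on each plant, P(X ≤ 2): I: 0.255951; II: 0.1; III: 0.712504.
By total probability, P(X ≤ 2) = 0.2·0.255951 + 0.2·0.1 + 0.6·0.712504 = 0.498693.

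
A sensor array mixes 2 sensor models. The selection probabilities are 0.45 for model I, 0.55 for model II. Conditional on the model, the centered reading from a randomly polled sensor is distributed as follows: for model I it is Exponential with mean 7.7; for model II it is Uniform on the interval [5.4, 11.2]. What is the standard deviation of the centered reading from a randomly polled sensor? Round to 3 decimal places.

5.321

Per component, I: μ=7.7, E[X²]=118.58; II: μ=8.3, E[X²]=71.6933.
E[X] = 0.45·7.7 + 0.55·8.3 = 8.03.
E[X²] = 0.45·118.58 + 0.55·71.6933 = 92.7923.
Var(X) = E[X²] − (E[X])² = 92.7923 − 64.4809 = 28.3114.
SD(X) = √28.3114 = 5.32085.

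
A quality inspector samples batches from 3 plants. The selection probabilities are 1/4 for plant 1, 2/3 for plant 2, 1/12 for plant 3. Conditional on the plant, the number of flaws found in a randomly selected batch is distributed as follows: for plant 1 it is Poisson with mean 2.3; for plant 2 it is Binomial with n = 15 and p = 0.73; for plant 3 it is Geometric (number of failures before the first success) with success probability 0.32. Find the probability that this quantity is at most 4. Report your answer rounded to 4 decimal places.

0.3004

Conditional on each plant, P(X ≤ 4): 1: 0.916249; 2: 0.000244447; 3: 0.854607.
By total probability, P(X ≤ 4) = 0.25·0.916249 + 0.666667·0.000244447 + 0.0833333·0.854607 = 0.300443.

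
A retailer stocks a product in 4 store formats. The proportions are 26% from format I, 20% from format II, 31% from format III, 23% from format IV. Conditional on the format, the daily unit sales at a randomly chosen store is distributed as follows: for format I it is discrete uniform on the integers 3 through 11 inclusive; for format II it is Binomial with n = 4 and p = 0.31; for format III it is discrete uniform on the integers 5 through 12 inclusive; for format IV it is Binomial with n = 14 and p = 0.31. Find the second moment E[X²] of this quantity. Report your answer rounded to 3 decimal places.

For each component E[X²] = Var + (mean)², giving I: 55.6667; II: 2.3932; III: 77.5; IV: 21.8302.
Overall E[X²] = 0.26·55.6667 + 0.2·2.3932 + 0.31·77.5 + 0.23·21.8302 = 43.9979.

43.998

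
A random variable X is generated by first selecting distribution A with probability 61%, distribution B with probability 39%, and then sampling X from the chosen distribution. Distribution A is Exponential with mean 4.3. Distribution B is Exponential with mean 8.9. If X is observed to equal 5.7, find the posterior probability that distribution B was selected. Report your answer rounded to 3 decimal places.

Likelihoods f(5.7 | ·): A: 0.0617787; B: 0.0592197.
Posterior ∝ prior × likelihood. Numerator for B: 0.39·0.0592197 = 0.0230957.
Normalizing constant: 0.61·0.0617787 + 0.39·0.0592197 = 0.0607807.
P(B | observation) = 0.0230957 / 0.0607807 = 0.379984.

0.380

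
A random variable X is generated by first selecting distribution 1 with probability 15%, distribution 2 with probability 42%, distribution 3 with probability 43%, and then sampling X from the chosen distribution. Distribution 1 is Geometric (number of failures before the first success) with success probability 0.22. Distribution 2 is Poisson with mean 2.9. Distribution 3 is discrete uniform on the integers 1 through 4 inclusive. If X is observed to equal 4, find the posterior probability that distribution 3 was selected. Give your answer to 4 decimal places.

Likelihoods P(X=4 | ·): 1: 0.0814331; 2: 0.162154; 3: 0.25.
Posterior ∝ prior × likelihood. Numerator for 3: 0.43·0.25 = 0.1075.
Normalizing constant: 0.15·0.0814331 + 0.42·0.162154 + 0.43·0.25 = 0.18782.
P(3 | observation) = 0.1075 / 0.18782 = 0.572358.

0.5724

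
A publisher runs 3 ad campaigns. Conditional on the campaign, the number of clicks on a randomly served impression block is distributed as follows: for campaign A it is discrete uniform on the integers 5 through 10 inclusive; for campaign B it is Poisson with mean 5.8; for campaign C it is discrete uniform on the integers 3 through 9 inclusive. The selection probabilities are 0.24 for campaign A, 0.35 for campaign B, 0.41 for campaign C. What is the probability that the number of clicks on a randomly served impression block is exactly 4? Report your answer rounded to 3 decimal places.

0.109

Conditional on each campaign, P(X = 4): A: 0; B: 0.142755; C: 0.142857.
By total probability, P(X = 4) = 0.24·0 + 0.35·0.142755 + 0.41·0.142857 = 0.108536.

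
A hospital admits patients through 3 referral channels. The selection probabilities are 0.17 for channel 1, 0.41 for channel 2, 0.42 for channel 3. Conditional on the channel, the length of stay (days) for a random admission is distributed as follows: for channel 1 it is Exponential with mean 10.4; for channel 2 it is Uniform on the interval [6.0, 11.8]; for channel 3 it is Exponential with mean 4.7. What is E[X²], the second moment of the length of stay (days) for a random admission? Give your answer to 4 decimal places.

For each component E[X²] = Var + (mean)², giving 1: 216.32; 2: 82.0133; 3: 44.18.
Overall E[X²] = 0.17·216.32 + 0.41·82.0133 + 0.42·44.18 = 88.9555.

88.9555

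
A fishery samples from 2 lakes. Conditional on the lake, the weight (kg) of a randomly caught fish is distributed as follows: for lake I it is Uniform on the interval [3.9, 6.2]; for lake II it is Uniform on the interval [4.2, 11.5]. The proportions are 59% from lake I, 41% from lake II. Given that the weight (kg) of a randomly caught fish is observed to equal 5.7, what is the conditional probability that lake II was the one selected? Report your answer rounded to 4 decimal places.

0.1796

Likelihoods f(5.7 | ·): I: 0.434783; II: 0.136986.
Posterior ∝ prior × likelihood. Numerator for II: 0.41·0.136986 = 0.0561644.
Normalizing constant: 0.59·0.434783 + 0.41·0.136986 = 0.312686.
P(II | observation) = 0.0561644 / 0.312686 = 0.179619.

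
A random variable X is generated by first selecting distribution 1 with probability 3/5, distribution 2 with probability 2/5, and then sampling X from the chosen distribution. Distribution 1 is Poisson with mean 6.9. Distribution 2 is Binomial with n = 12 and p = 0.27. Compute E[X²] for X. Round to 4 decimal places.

37.8511

For each component E[X²] = Var + (mean)², giving 1: 54.51; 2: 12.8628.
Overall E[X²] = 0.6·54.51 + 0.4·12.8628 = 37.8511.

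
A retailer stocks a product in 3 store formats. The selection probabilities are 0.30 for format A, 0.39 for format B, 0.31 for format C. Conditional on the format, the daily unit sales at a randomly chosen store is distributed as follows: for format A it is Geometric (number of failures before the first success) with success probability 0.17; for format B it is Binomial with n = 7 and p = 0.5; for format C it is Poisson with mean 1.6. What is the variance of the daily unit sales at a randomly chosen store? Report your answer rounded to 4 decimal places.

11.4564

Per component, A: μ=4.88235, E[X²]=52.5571; B: μ=3.5, E[X²]=14; C: μ=1.6, E[X²]=4.16.
E[X] = 0.3·4.88235 + 0.39·3.5 + 0.31·1.6 = 3.32571.
E[X²] = 0.3·52.5571 + 0.39·14 + 0.31·4.16 = 22.5167.
Var(X) = E[X²] − (E[X])² = 22.5167 − 11.0603 = 11.4564.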